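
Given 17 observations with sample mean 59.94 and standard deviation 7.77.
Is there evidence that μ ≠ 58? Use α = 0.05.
One-sample t-test:
H₀: μ = 58
H₁: μ ≠ 58
df = n - 1 = 16
t = (x̄ - μ₀) / (s/√n) = (59.94 - 58) / (7.77/√17) = 1.029
p-value = 0.3186

Since p-value > α = 0.05, we fail to reject H₀.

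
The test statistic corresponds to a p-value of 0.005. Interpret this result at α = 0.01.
Since p = 0.005 < α = 0.01, reject H₀.
There is sufficient evidence to reject the null hypothesis; the result is statistically significant at the 0.01 level.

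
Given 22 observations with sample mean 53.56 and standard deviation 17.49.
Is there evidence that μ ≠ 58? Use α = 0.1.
One-sample t-test:
H₀: μ = 58
H₁: μ ≠ 58
df = n - 1 = 21
t = (x̄ - μ₀) / (s/√n) = (53.56 - 58) / (17.49/√22) = -1.191
p-value = 0.2471

Since p-value > α = 0.1, we fail to reject H₀.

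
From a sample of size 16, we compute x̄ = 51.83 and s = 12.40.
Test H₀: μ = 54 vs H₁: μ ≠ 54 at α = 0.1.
One-sample t-test:
H₀: μ = 54
H₁: μ ≠ 54
df = n - 1 = 15
t = (x̄ - μ₀) / (s/√n) = (51.83 - 54) / (12.40/√16) = -0.700
p-value = 0.4946

Since p-value > α = 0.1, we fail to reject H₀.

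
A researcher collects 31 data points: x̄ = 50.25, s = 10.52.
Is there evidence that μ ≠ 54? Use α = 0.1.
One-sample t-test:
H₀: μ = 54
H₁: μ ≠ 54
df = n - 1 = 30
t = (x̄ - μ₀) / (s/√n) = (50.25 - 54) / (10.52/√31) = -1.985
p-value = 0.0564

Since p-value < α = 0.1, we reject H₀.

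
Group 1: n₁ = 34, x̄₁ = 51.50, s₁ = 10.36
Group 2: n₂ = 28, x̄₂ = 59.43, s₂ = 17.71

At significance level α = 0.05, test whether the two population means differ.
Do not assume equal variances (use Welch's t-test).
Welch's two-sample t-test:
H₀: μ₁ = μ₂
H₁: μ₁ ≠ μ₂
s₁²/n₁ = 10.36²/34 = 3.1568,  s₂²/n₂ = 17.71²/28 = 11.2016
SE = √(s₁²/n₁ + s₂²/n₂) = √(3.1568 + 11.2016) = 3.7892
df (Welch-Satterthwaite) = (s₁²/n₁ + s₂²/n₂)² / [(s₁²/n₁)²/(n₁-1) + (s₂²/n₂)²/(n₂-1)] ≈ 41.66
t = (x̄₁ - x̄₂) / SE = (51.50 - 59.43) / 3.7892 = -7.93 / 3.7892 = -2.093
p-value = 0.0425

Since p-value < α = 0.05, we reject H₀.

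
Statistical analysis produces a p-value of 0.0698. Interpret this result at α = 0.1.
Since p = 0.0698 < α = 0.1, reject H₀.
There is sufficient evidence to reject the null hypothesis; the result is statistically significant at the 0.1 level.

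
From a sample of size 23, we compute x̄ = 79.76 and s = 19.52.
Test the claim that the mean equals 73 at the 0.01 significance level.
One-sample t-test:
H₀: μ = 73
H₁: μ ≠ 73
df = n - 1 = 22
t = (x̄ - μ₀) / (s/√n) = (79.76 - 73) / (19.52/√23) = 1.661
p-value = 0.1109

Since p-value > α = 0.01, we fail to reject H₀.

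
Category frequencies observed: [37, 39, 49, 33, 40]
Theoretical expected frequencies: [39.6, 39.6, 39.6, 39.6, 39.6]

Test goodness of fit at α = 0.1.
Chi-square goodness of fit test:
H₀: observed counts match expected distribution
H₁: observed counts differ from expected distribution
df = k - 1 = 4
χ² = Σ(O - E)²/E
   = (37 - 39.6)²/39.6 + (39 - 39.6)²/39.6 + (49 - 39.6)²/39.6 + (33 - 39.6)²/39.6 + (40 - 39.6)²/39.6
   = 0.171 + 0.009 + 2.231 + 1.100 + 0.004
   = 3.52
p-value = 0.4756

Since p-value > α = 0.1, we fail to reject H₀.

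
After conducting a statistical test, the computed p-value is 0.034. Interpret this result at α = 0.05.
Since p = 0.034 < α = 0.05, reject H₀.
There is sufficient evidence to reject the null hypothesis; the result is statistically significant at the 0.05 level.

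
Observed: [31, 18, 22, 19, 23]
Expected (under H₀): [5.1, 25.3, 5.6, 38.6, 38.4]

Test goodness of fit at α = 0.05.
Chi-square goodness of fit test:
H₀: observed counts match expected distribution
H₁: observed counts differ from expected distribution
df = k - 1 = 4
χ² = Σ(O - E)²/E
   = (31 - 5.1)²/5.1 + (18 - 25.3)²/25.3 + (22 - 5.6)²/5.6 + (19 - 38.6)²/38.6 + (23 - 38.4)²/38.4
   = 131.531 + 2.106 + 48.029 + 9.952 + 6.176
   = 197.79
p-value < 0.0001

Since p-value < α = 0.05, we reject H₀.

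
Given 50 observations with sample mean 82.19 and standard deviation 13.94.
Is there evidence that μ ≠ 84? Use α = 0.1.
One-sample t-test:
H₀: μ = 84
H₁: μ ≠ 84
df = n - 1 = 49
t = (x̄ - μ₀) / (s/√n) = (82.19 - 84) / (13.94/√50) = -0.918
p-value = 0.3631

Since p-value > α = 0.1, we fail to reject H₀.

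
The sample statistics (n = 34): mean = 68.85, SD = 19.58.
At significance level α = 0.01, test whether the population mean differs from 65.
One-sample t-test:
H₀: μ = 65
H₁: μ ≠ 65
df = n - 1 = 33
t = (x̄ - μ₀) / (s/√n) = (68.85 - 65) / (19.58/√34) = 1.147
p-value = 0.2598

Since p-value > α = 0.01, we fail to reject H₀.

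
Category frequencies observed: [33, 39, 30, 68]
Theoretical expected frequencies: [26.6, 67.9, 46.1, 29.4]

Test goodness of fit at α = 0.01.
Chi-square goodness of fit test:
H₀: observed counts match expected distribution
H₁: observed counts differ from expected distribution
df = k - 1 = 3
χ² = Σ(O - E)²/E
   = (33 - 26.6)²/26.6 + (39 - 67.9)²/67.9 + (30 - 46.1)²/46.1 + (68 - 29.4)²/29.4
   = 1.540 + 12.301 + 5.623 + 50.679
   = 70.14
p-value < 0.0001

Since p-value < α = 0.01, we reject H₀.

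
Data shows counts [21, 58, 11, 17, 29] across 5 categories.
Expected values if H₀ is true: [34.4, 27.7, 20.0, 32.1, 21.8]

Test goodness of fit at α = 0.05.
Chi-square goodness of fit test:
H₀: observed counts match expected distribution
H₁: observed counts differ from expected distribution
df = k - 1 = 4
χ² = Σ(O - E)²/E
   = (21 - 34.4)²/34.4 + (58 - 27.7)²/27.7 + (11 - 20.0)²/20.0 + (17 - 32.1)²/32.1 + (29 - 21.8)²/21.8
   = 5.220 + 33.144 + 4.050 + 7.103 + 2.378
   = 51.89
p-value < 0.0001

Since p-value < α = 0.05, we reject H₀.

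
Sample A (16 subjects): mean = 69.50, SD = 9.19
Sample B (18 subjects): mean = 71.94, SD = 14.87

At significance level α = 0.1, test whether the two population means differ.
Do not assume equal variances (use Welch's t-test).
Welch's two-sample t-test:
H₀: μ₁ = μ₂
H₁: μ₁ ≠ μ₂
s₁²/n₁ = 9.19²/16 = 5.2785,  s₂²/n₂ = 14.87²/18 = 12.2843
SE = √(s₁²/n₁ + s₂²/n₂) = √(5.2785 + 12.2843) = 4.1908
df (Welch-Satterthwaite) = (s₁²/n₁ + s₂²/n₂)² / [(s₁²/n₁)²/(n₁-1) + (s₂²/n₂)²/(n₂-1)] ≈ 28.74
t = (x̄₁ - x̄₂) / SE = (69.50 - 71.94) / 4.1908 = -2.44 / 4.1908 = -0.582
p-value = 0.5650

Since p-value > α = 0.1, we fail to reject H₀.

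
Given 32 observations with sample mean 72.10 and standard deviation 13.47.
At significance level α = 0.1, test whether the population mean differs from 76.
One-sample t-test:
H₀: μ = 76
H₁: μ ≠ 76
df = n - 1 = 31
t = (x̄ - μ₀) / (s/√n) = (72.10 - 76) / (13.47/√32) = -1.638
p-value = 0.1116

Since p-value > α = 0.1, we fail to reject H₀.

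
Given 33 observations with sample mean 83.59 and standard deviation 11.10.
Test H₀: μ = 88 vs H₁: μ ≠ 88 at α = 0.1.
One-sample t-test:
H₀: μ = 88
H₁: μ ≠ 88
df = n - 1 = 32
t = (x̄ - μ₀) / (s/√n) = (83.59 - 88) / (11.10/√33) = -2.282
p-value = 0.0293

Since p-value < α = 0.1, we reject H₀.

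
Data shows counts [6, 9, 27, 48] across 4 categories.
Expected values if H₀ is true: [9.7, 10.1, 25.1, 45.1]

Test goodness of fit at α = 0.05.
Chi-square goodness of fit test:
H₀: observed counts match expected distribution
H₁: observed counts differ from expected distribution
df = k - 1 = 3
χ² = Σ(O - E)²/E
   = (6 - 9.7)²/9.7 + (9 - 10.1)²/10.1 + (27 - 25.1)²/25.1 + (48 - 45.1)²/45.1
   = 1.411 + 0.120 + 0.144 + 0.186
   = 1.86
p-value = 0.6017

Since p-value > α = 0.05, we fail to reject H₀.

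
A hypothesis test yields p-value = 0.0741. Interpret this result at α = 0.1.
Since p = 0.0741 < α = 0.1, reject H₀.
There is sufficient evidence to reject the null hypothesis; the result is statistically significant at the 0.1 level.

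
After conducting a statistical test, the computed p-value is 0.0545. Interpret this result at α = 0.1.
Since p = 0.0545 < α = 0.1, reject H₀.
There is sufficient evidence to reject the null hypothesis; the result is statistically significant at the 0.1 level.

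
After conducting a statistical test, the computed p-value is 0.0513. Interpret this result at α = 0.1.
Since p = 0.0513 < α = 0.1, reject H₀.
There is sufficient evidence to reject the null hypothesis; the result is statistically significant at the 0.1 level.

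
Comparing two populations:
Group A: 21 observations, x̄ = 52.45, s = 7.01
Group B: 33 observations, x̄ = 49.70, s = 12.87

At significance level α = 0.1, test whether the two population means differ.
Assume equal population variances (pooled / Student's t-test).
Student's two-sample t-test (equal variances):
H₀: μ₁ = μ₂
H₁: μ₁ ≠ μ₂
df = n₁ + n₂ - 2 = 52
Pooled variance s_p² = [(n₁-1)s₁² + (n₂-1)s₂²] / (n₁ + n₂ - 2) = [(20)(7.01²) + (32)(12.87²)] / 52 = 120.8304
SE = √(s_p²(1/n₁ + 1/n₂)) = √(120.8304 × (1/21 + 1/33)) = 3.0684
t = (x̄₁ - x̄₂) / SE = (52.45 - 49.70) / 3.0684 = 2.75 / 3.0684 = 0.896
p-value = 0.3743

Since p-value > α = 0.1, we fail to reject H₀.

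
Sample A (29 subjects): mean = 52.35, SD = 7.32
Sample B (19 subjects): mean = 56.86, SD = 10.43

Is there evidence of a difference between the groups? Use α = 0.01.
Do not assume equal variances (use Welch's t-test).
Welch's two-sample t-test:
H₀: μ₁ = μ₂
H₁: μ₁ ≠ μ₂
s₁²/n₁ = 7.32²/29 = 1.8477,  s₂²/n₂ = 10.43²/19 = 5.7255
SE = √(s₁²/n₁ + s₂²/n₂) = √(1.8477 + 5.7255) = 2.7519
df (Welch-Satterthwaite) = (s₁²/n₁ + s₂²/n₂)² / [(s₁²/n₁)²/(n₁-1) + (s₂²/n₂)²/(n₂-1)] ≈ 29.52
t = (x̄₁ - x̄₂) / SE = (52.35 - 56.86) / 2.7519 = -4.51 / 2.7519 = -1.639
p-value = 0.1119

Since p-value > α = 0.01, we fail to reject H₀.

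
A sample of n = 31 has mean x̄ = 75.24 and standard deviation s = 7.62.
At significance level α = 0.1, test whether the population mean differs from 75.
One-sample t-test:
H₀: μ = 75
H₁: μ ≠ 75
df = n - 1 = 30
t = (x̄ - μ₀) / (s/√n) = (75.24 - 75) / (7.62/√31) = 0.175
p-value = 0.8620

Since p-value > α = 0.1, we fail to reject H₀.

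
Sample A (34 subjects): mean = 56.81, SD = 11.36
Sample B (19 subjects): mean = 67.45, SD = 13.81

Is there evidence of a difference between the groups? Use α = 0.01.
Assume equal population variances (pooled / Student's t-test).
Student's two-sample t-test (equal variances):
H₀: μ₁ = μ₂
H₁: μ₁ ≠ μ₂
df = n₁ + n₂ - 2 = 51
Pooled variance s_p² = [(n₁-1)s₁² + (n₂-1)s₂²] / (n₁ + n₂ - 2) = [(33)(11.36²) + (18)(13.81²)] / 51 = 150.8142
SE = √(s_p²(1/n₁ + 1/n₂)) = √(150.8142 × (1/34 + 1/19)) = 3.5176
t = (x̄₁ - x̄₂) / SE = (56.81 - 67.45) / 3.5176 = -10.64 / 3.5176 = -3.025
p-value = 0.0039

Since p-value < α = 0.01, we reject H₀.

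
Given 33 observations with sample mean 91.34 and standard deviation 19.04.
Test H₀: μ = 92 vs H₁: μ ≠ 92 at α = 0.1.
One-sample t-test:
H₀: μ = 92
H₁: μ ≠ 92
df = n - 1 = 32
t = (x̄ - μ₀) / (s/√n) = (91.34 - 92) / (19.04/√33) = -0.199
p-value = 0.8434

Since p-value > α = 0.1, we fail to reject H₀.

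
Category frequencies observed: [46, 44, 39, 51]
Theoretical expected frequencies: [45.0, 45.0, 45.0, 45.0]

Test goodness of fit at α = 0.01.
Chi-square goodness of fit test:
H₀: observed counts match expected distribution
H₁: observed counts differ from expected distribution
df = k - 1 = 3
χ² = Σ(O - E)²/E
   = (46 - 45.0)²/45.0 + (44 - 45.0)²/45.0 + (39 - 45.0)²/45.0 + (51 - 45.0)²/45.0
   = 0.022 + 0.022 + 0.800 + 0.800
   = 1.64
p-value = 0.6494

Since p-value > α = 0.01, we fail to reject H₀.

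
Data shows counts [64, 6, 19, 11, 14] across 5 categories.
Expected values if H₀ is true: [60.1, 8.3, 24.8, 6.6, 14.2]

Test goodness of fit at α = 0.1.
Chi-square goodness of fit test:
H₀: observed counts match expected distribution
H₁: observed counts differ from expected distribution
df = k - 1 = 4
χ² = Σ(O - E)²/E
   = (64 - 60.1)²/60.1 + (6 - 8.3)²/8.3 + (19 - 24.8)²/24.8 + (11 - 6.6)²/6.6 + (14 - 14.2)²/14.2
   = 0.253 + 0.637 + 1.356 + 2.933 + 0.003
   = 5.18
p-value = 0.2690

Since p-value > α = 0.1, we fail to reject H₀.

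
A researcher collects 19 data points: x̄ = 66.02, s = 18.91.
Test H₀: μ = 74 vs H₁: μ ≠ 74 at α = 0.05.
One-sample t-test:
H₀: μ = 74
H₁: μ ≠ 74
df = n - 1 = 18
t = (x̄ - μ₀) / (s/√n) = (66.02 - 74) / (18.91/√19) = -1.839
p-value = 0.0824

Since p-value > α = 0.05, we fail to reject H₀.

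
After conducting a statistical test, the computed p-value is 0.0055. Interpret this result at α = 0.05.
Since p = 0.0055 < α = 0.05, reject H₀.
There is sufficient evidence to reject the null hypothesis; the result is statistically significant at the 0.05 level.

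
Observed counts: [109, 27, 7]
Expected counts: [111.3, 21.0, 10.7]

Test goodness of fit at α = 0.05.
Chi-square goodness of fit test:
H₀: observed counts match expected distribution
H₁: observed counts differ from expected distribution
df = k - 1 = 2
χ² = Σ(O - E)²/E
   = (109 - 111.3)²/111.3 + (27 - 21.0)²/21.0 + (7 - 10.7)²/10.7
   = 0.048 + 1.714 + 1.279
   = 3.04
p-value = 0.2186

Since p-value > α = 0.05, we fail to reject H₀.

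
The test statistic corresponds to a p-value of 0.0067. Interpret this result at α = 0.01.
Since p = 0.0067 < α = 0.01, reject H₀.
There is sufficient evidence to reject the null hypothesis; the result is statistically significant at the 0.01 level.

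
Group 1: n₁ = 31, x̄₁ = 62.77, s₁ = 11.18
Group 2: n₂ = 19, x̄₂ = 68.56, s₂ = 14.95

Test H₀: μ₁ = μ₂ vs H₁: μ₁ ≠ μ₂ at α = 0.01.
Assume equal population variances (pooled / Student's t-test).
Student's two-sample t-test (equal variances):
H₀: μ₁ = μ₂
H₁: μ₁ ≠ μ₂
df = n₁ + n₂ - 2 = 48
Pooled variance s_p² = [(n₁-1)s₁² + (n₂-1)s₂²] / (n₁ + n₂ - 2) = [(30)(11.18²) + (18)(14.95²)] / 48 = 161.9337
SE = √(s_p²(1/n₁ + 1/n₂)) = √(161.9337 × (1/31 + 1/19)) = 3.7076
t = (x̄₁ - x̄₂) / SE = (62.77 - 68.56) / 3.7076 = -5.79 / 3.7076 = -1.562
p-value = 0.1249

Since p-value > α = 0.01, we fail to reject H₀.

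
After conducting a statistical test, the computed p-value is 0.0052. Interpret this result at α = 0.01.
Since p = 0.0052 < α = 0.01, reject H₀.
There is sufficient evidence to reject the null hypothesis; the result is statistically significant at the 0.01 level.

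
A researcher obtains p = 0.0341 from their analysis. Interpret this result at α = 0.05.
Since p = 0.0341 < α = 0.05, reject H₀.
There is sufficient evidence to reject the null hypothesis; the result is statistically significant at the 0.05 level.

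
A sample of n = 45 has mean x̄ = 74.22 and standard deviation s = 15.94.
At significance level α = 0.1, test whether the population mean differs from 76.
One-sample t-test:
H₀: μ = 76
H₁: μ ≠ 76
df = n - 1 = 44
t = (x̄ - μ₀) / (s/√n) = (74.22 - 76) / (15.94/√45) = -0.749
p-value = 0.4578

Since p-value > α = 0.1, we fail to reject H₀.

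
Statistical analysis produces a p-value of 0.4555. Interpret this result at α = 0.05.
Since p = 0.4555 > α = 0.05, fail to reject H₀.
There is insufficient evidence to reject the null hypothesis; the result is not statistically significant at the 0.05 level.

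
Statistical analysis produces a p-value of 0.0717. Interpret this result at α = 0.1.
Since p = 0.0717 < α = 0.1, reject H₀.
There is sufficient evidence to reject the null hypothesis; the result is statistically significant at the 0.1 level.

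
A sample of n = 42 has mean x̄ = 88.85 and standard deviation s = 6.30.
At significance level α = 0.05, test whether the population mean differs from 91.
One-sample t-test:
H₀: μ = 91
H₁: μ ≠ 91
df = n - 1 = 41
t = (x̄ - μ₀) / (s/√n) = (88.85 - 91) / (6.30/√42) = -2.212
p-value = 0.0326

Since p-value < α = 0.05, we reject H₀.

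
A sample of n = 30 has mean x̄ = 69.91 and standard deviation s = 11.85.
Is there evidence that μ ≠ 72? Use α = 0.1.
One-sample t-test:
H₀: μ = 72
H₁: μ ≠ 72
df = n - 1 = 29
t = (x̄ - μ₀) / (s/√n) = (69.91 - 72) / (11.85/√30) = -0.966
p-value = 0.3420

Since p-value > α = 0.1, we fail to reject H₀.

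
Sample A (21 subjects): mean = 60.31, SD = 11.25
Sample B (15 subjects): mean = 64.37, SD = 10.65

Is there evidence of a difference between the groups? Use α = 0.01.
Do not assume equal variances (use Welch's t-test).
Welch's two-sample t-test:
H₀: μ₁ = μ₂
H₁: μ₁ ≠ μ₂
s₁²/n₁ = 11.25²/21 = 6.0268,  s₂²/n₂ = 10.65²/15 = 7.5615
SE = √(s₁²/n₁ + s₂²/n₂) = √(6.0268 + 7.5615) = 3.6862
df (Welch-Satterthwaite) = (s₁²/n₁ + s₂²/n₂)² / [(s₁²/n₁)²/(n₁-1) + (s₂²/n₂)²/(n₂-1)] ≈ 31.29
t = (x̄₁ - x̄₂) / SE = (60.31 - 64.37) / 3.6862 = -4.06 / 3.6862 = -1.101
p-value = 0.2791

Since p-value > α = 0.01, we fail to reject H₀.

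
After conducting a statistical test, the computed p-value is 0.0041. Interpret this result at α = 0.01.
Since p = 0.0041 < α = 0.01, reject H₀.
There is sufficient evidence to reject the null hypothesis; the result is statistically significant at the 0.01 level.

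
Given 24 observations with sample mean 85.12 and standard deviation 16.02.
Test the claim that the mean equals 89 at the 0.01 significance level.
One-sample t-test:
H₀: μ = 89
H₁: μ ≠ 89
df = n - 1 = 23
t = (x̄ - μ₀) / (s/√n) = (85.12 - 89) / (16.02/√24) = -1.187
p-value = 0.2475

Since p-value > α = 0.01, we fail to reject H₀.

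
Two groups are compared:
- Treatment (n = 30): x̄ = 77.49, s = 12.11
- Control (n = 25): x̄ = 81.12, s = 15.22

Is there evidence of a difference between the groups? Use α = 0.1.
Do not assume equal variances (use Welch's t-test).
Welch's two-sample t-test:
H₀: μ₁ = μ₂
H₁: μ₁ ≠ μ₂
s₁²/n₁ = 12.11²/30 = 4.8884,  s₂²/n₂ = 15.22²/25 = 9.2659
SE = √(s₁²/n₁ + s₂²/n₂) = √(4.8884 + 9.2659) = 3.7622
df (Welch-Satterthwaite) = (s₁²/n₁ + s₂²/n₂)² / [(s₁²/n₁)²/(n₁-1) + (s₂²/n₂)²/(n₂-1)] ≈ 45.52
t = (x̄₁ - x̄₂) / SE = (77.49 - 81.12) / 3.7622 = -3.63 / 3.7622 = -0.965
p-value = 0.3397

Since p-value > α = 0.1, we fail to reject H₀.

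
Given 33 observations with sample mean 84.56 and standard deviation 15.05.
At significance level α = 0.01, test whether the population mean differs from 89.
One-sample t-test:
H₀: μ = 89
H₁: μ ≠ 89
df = n - 1 = 32
t = (x̄ - μ₀) / (s/√n) = (84.56 - 89) / (15.05/√33) = -1.695
p-value = 0.0998

Since p-value > α = 0.01, we fail to reject H₀.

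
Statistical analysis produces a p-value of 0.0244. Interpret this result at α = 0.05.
Since p = 0.0244 < α = 0.05, reject H₀.
There is sufficient evidence to reject the null hypothesis; the result is statistically significant at the 0.05 level.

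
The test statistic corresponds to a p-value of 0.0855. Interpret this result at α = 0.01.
Since p = 0.0855 > α = 0.01, fail to reject H₀.
There is insufficient evidence to reject the null hypothesis; the result is not statistically significant at the 0.01 level.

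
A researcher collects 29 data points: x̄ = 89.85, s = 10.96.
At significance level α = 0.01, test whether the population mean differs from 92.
One-sample t-test:
H₀: μ = 92
H₁: μ ≠ 92
df = n - 1 = 28
t = (x̄ - μ₀) / (s/√n) = (89.85 - 92) / (10.96/√29) = -1.056
p-value = 0.2998

Since p-value > α = 0.01, we fail to reject H₀.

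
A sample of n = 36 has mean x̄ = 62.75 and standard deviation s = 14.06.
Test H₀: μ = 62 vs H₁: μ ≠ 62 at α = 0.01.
One-sample t-test:
H₀: μ = 62
H₁: μ ≠ 62
df = n - 1 = 35
t = (x̄ - μ₀) / (s/√n) = (62.75 - 62) / (14.06/√36) = 0.320
p-value = 0.7508

Since p-value > α = 0.01, we fail to reject H₀.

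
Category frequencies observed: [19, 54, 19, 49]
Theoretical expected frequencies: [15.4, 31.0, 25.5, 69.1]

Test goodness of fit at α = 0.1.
Chi-square goodness of fit test:
H₀: observed counts match expected distribution
H₁: observed counts differ from expected distribution
df = k - 1 = 3
χ² = Σ(O - E)²/E
   = (19 - 15.4)²/15.4 + (54 - 31.0)²/31.0 + (19 - 25.5)²/25.5 + (49 - 69.1)²/69.1
   = 0.842 + 17.065 + 1.657 + 5.847
   = 25.41
p-value < 0.0001

Since p-value < α = 0.1, we reject H₀.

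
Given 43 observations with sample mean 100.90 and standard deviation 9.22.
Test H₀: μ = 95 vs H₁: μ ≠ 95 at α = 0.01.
One-sample t-test:
H₀: μ = 95
H₁: μ ≠ 95
df = n - 1 = 42
t = (x̄ - μ₀) / (s/√n) = (100.90 - 95) / (9.22/√43) = 4.196
p-value = 0.0001

Since p-value < α = 0.01, we reject H₀.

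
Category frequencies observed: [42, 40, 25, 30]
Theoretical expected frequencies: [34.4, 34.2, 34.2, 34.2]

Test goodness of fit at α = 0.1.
Chi-square goodness of fit test:
H₀: observed counts match expected distribution
H₁: observed counts differ from expected distribution
df = k - 1 = 3
χ² = Σ(O - E)²/E
   = (42 - 34.4)²/34.4 + (40 - 34.2)²/34.2 + (25 - 34.2)²/34.2 + (30 - 34.2)²/34.2
   = 1.679 + 0.984 + 2.475 + 0.516
   = 5.65
p-value = 0.1297

Since p-value > α = 0.1, we fail to reject H₀.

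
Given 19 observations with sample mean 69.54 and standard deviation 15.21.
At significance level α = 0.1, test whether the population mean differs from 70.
One-sample t-test:
H₀: μ = 70
H₁: μ ≠ 70
df = n - 1 = 18
t = (x̄ - μ₀) / (s/√n) = (69.54 - 70) / (15.21/√19) = -0.132
p-value = 0.8966

Since p-value > α = 0.1, we fail to reject H₀.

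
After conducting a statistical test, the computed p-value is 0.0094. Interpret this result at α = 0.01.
Since p = 0.0094 < α = 0.01, reject H₀.
There is sufficient evidence to reject the null hypothesis; the result is statistically significant at the 0.01 level.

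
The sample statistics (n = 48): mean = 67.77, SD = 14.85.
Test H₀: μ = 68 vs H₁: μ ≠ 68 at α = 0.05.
One-sample t-test:
H₀: μ = 68
H₁: μ ≠ 68
df = n - 1 = 47
t = (x̄ - μ₀) / (s/√n) = (67.77 - 68) / (14.85/√48) = -0.107
p-value = 0.9150

Since p-value > α = 0.05, we fail to reject H₀.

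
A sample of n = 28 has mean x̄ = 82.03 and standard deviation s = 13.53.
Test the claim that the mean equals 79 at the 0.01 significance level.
One-sample t-test:
H₀: μ = 79
H₁: μ ≠ 79
df = n - 1 = 27
t = (x̄ - μ₀) / (s/√n) = (82.03 - 79) / (13.53/√28) = 1.185
p-value = 0.2463

Since p-value > α = 0.01, we fail to reject H₀.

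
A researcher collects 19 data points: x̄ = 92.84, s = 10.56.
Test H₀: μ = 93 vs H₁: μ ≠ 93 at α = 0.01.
One-sample t-test:
H₀: μ = 93
H₁: μ ≠ 93
df = n - 1 = 18
t = (x̄ - μ₀) / (s/√n) = (92.84 - 93) / (10.56/√19) = -0.066
p-value = 0.9481

Since p-value > α = 0.01, we fail to reject H₀.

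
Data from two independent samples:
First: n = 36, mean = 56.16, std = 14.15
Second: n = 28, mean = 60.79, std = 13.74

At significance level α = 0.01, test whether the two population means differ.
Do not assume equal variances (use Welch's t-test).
Welch's two-sample t-test:
H₀: μ₁ = μ₂
H₁: μ₁ ≠ μ₂
s₁²/n₁ = 14.15²/36 = 5.5617,  s₂²/n₂ = 13.74²/28 = 6.7424
SE = √(s₁²/n₁ + s₂²/n₂) = √(5.5617 + 6.7424) = 3.5077
df (Welch-Satterthwaite) = (s₁²/n₁ + s₂²/n₂)² / [(s₁²/n₁)²/(n₁-1) + (s₂²/n₂)²/(n₂-1)] ≈ 58.96
t = (x̄₁ - x̄₂) / SE = (56.16 - 60.79) / 3.5077 = -4.63 / 3.5077 = -1.320
p-value = 0.1920

Since p-value > α = 0.01, we fail to reject H₀.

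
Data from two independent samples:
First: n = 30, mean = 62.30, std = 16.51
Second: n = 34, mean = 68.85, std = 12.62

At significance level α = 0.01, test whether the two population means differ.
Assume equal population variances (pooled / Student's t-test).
Student's two-sample t-test (equal variances):
H₀: μ₁ = μ₂
H₁: μ₁ ≠ μ₂
df = n₁ + n₂ - 2 = 62
Pooled variance s_p² = [(n₁-1)s₁² + (n₂-1)s₂²] / (n₁ + n₂ - 2) = [(29)(16.51²) + (33)(12.62²)] / 62 = 212.2669
SE = √(s_p²(1/n₁ + 1/n₂)) = √(212.2669 × (1/30 + 1/34)) = 3.6495
t = (x̄₁ - x̄₂) / SE = (62.30 - 68.85) / 3.6495 = -6.55 / 3.6495 = -1.795
p-value = 0.0776

Since p-value > α = 0.01, we fail to reject H₀.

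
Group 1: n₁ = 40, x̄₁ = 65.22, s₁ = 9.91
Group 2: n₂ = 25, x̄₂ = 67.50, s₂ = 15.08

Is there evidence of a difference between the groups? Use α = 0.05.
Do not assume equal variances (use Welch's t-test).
Welch's two-sample t-test:
H₀: μ₁ = μ₂
H₁: μ₁ ≠ μ₂
s₁²/n₁ = 9.91²/40 = 2.4552,  s₂²/n₂ = 15.08²/25 = 9.0963
SE = √(s₁²/n₁ + s₂²/n₂) = √(2.4552 + 9.0963) = 3.3987
df (Welch-Satterthwaite) = (s₁²/n₁ + s₂²/n₂)² / [(s₁²/n₁)²/(n₁-1) + (s₂²/n₂)²/(n₂-1)] ≈ 37.04
t = (x̄₁ - x̄₂) / SE = (65.22 - 67.50) / 3.3987 = -2.28 / 3.3987 = -0.671
p-value = 0.5065

Since p-value > α = 0.05, we fail to reject H₀.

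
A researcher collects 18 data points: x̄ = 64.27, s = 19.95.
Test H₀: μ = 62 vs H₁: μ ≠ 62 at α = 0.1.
One-sample t-test:
H₀: μ = 62
H₁: μ ≠ 62
df = n - 1 = 17
t = (x̄ - μ₀) / (s/√n) = (64.27 - 62) / (19.95/√18) = 0.483
p-value = 0.6354

Since p-value > α = 0.1, we fail to reject H₀.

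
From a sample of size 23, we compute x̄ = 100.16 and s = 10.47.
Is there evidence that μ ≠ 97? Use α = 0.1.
One-sample t-test:
H₀: μ = 97
H₁: μ ≠ 97
df = n - 1 = 22
t = (x̄ - μ₀) / (s/√n) = (100.16 - 97) / (10.47/√23) = 1.447
p-value = 0.1619

Since p-value > α = 0.1, we fail to reject H₀.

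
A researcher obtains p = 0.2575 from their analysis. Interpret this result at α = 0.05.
Since p = 0.2575 > α = 0.05, fail to reject H₀.
There is insufficient evidence to reject the null hypothesis; the result is not statistically significant at the 0.05 level.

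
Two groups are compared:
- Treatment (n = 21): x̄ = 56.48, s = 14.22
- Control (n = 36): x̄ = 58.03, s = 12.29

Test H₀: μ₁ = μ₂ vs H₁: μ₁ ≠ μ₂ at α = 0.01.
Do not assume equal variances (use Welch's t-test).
Welch's two-sample t-test:
H₀: μ₁ = μ₂
H₁: μ₁ ≠ μ₂
s₁²/n₁ = 14.22²/21 = 9.6290,  s₂²/n₂ = 12.29²/36 = 4.1957
SE = √(s₁²/n₁ + s₂²/n₂) = √(9.6290 + 4.1957) = 3.7182
df (Welch-Satterthwaite) = (s₁²/n₁ + s₂²/n₂)² / [(s₁²/n₁)²/(n₁-1) + (s₂²/n₂)²/(n₂-1)] ≈ 37.19
t = (x̄₁ - x̄₂) / SE = (56.48 - 58.03) / 3.7182 = -1.55 / 3.7182 = -0.417
p-value = 0.6792

Since p-value > α = 0.01, we fail to reject H₀.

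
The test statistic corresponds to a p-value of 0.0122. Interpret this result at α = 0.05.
Since p = 0.0122 < α = 0.05, reject H₀.
There is sufficient evidence to reject the null hypothesis; the result is statistically significant at the 0.05 level.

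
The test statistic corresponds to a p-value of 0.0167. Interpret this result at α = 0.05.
Since p = 0.0167 < α = 0.05, reject H₀.
There is sufficient evidence to reject the null hypothesis; the result is statistically significant at the 0.05 level.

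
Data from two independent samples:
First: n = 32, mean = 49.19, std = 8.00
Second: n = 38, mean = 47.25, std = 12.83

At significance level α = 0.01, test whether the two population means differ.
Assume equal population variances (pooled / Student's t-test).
Student's two-sample t-test (equal variances):
H₀: μ₁ = μ₂
H₁: μ₁ ≠ μ₂
df = n₁ + n₂ - 2 = 68
Pooled variance s_p² = [(n₁-1)s₁² + (n₂-1)s₂²] / (n₁ + n₂ - 2) = [(31)(8.00²) + (37)(12.83²)] / 68 = 118.7431
SE = √(s_p²(1/n₁ + 1/n₂)) = √(118.7431 × (1/32 + 1/38)) = 2.6145
t = (x̄₁ - x̄₂) / SE = (49.19 - 47.25) / 2.6145 = 1.94 / 2.6145 = 0.742
p-value = 0.4606

Since p-value > α = 0.01, we fail to reject H₀.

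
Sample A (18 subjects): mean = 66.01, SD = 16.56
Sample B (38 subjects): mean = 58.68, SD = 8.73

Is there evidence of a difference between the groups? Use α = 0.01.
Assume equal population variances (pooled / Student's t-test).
Student's two-sample t-test (equal variances):
H₀: μ₁ = μ₂
H₁: μ₁ ≠ μ₂
df = n₁ + n₂ - 2 = 54
Pooled variance s_p² = [(n₁-1)s₁² + (n₂-1)s₂²] / (n₁ + n₂ - 2) = [(17)(16.56²) + (37)(8.73²)] / 54 = 138.5527
SE = √(s_p²(1/n₁ + 1/n₂)) = √(138.5527 × (1/18 + 1/38)) = 3.3680
t = (x̄₁ - x̄₂) / SE = (66.01 - 58.68) / 3.3680 = 7.33 / 3.3680 = 2.176
p-value = 0.0339

Since p-value > α = 0.01, we fail to reject H₀.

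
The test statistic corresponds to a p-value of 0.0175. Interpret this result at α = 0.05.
Since p = 0.0175 < α = 0.05, reject H₀.
There is sufficient evidence to reject the null hypothesis; the result is statistically significant at the 0.05 level.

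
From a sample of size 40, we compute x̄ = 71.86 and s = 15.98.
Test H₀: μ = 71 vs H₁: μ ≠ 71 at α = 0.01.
One-sample t-test:
H₀: μ = 71
H₁: μ ≠ 71
df = n - 1 = 39
t = (x̄ - μ₀) / (s/√n) = (71.86 - 71) / (15.98/√40) = 0.340
p-value = 0.7354

Since p-value > α = 0.01, we fail to reject H₀.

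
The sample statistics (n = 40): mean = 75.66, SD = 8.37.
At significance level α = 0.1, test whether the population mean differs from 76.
One-sample t-test:
H₀: μ = 76
H₁: μ ≠ 76
df = n - 1 = 39
t = (x̄ - μ₀) / (s/√n) = (75.66 - 76) / (8.37/√40) = -0.257
p-value = 0.7986

Since p-value > α = 0.1, we fail to reject H₀.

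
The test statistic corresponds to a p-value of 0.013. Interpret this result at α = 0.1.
Since p = 0.013 < α = 0.1, reject H₀.
There is sufficient evidence to reject the null hypothesis; the result is statistically significant at the 0.1 level.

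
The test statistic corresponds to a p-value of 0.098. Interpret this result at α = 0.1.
Since p = 0.098 < α = 0.1, reject H₀.
There is sufficient evidence to reject the null hypothesis; the result is statistically significant at the 0.1 level.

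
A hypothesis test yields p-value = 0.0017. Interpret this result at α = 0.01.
Since p = 0.0017 < α = 0.01, reject H₀.
There is sufficient evidence to reject the null hypothesis; the result is statistically significant at the 0.01 level.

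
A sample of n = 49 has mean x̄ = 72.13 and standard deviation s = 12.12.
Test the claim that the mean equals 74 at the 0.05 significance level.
One-sample t-test:
H₀: μ = 74
H₁: μ ≠ 74
df = n - 1 = 48
t = (x̄ - μ₀) / (s/√n) = (72.13 - 74) / (12.12/√49) = -1.080
p-value = 0.2855

Since p-value > α = 0.05, we fail to reject H₀.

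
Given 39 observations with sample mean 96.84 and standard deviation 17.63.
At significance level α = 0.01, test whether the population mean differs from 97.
One-sample t-test:
H₀: μ = 97
H₁: μ ≠ 97
df = n - 1 = 38
t = (x̄ - μ₀) / (s/√n) = (96.84 - 97) / (17.63/√39) = -0.057
p-value = 0.9551

Since p-value > α = 0.01, we fail to reject H₀.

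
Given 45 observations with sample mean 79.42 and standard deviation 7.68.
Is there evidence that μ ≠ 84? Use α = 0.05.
One-sample t-test:
H₀: μ = 84
H₁: μ ≠ 84
df = n - 1 = 44
t = (x̄ - μ₀) / (s/√n) = (79.42 - 84) / (7.68/√45) = -4.000
p-value = 0.0002

Since p-value < α = 0.05, we reject H₀.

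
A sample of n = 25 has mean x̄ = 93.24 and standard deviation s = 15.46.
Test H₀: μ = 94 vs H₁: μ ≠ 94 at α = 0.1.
One-sample t-test:
H₀: μ = 94
H₁: μ ≠ 94
df = n - 1 = 24
t = (x̄ - μ₀) / (s/√n) = (93.24 - 94) / (15.46/√25) = -0.246
p-value = 0.8079

Since p-value > α = 0.1, we fail to reject H₀.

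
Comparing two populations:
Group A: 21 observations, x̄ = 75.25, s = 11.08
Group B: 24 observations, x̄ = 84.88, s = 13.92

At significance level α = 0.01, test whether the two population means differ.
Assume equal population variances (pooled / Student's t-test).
Student's two-sample t-test (equal variances):
H₀: μ₁ = μ₂
H₁: μ₁ ≠ μ₂
df = n₁ + n₂ - 2 = 43
Pooled variance s_p² = [(n₁-1)s₁² + (n₂-1)s₂²] / (n₁ + n₂ - 2) = [(20)(11.08²) + (23)(13.92²)] / 43 = 160.7431
SE = √(s_p²(1/n₁ + 1/n₂)) = √(160.7431 × (1/21 + 1/24)) = 3.7884
t = (x̄₁ - x̄₂) / SE = (75.25 - 84.88) / 3.7884 = -9.63 / 3.7884 = -2.542
p-value = 0.0147

Since p-value > α = 0.01, we fail to reject H₀.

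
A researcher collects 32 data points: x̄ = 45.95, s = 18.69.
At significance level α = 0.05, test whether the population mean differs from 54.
One-sample t-test:
H₀: μ = 54
H₁: μ ≠ 54
df = n - 1 = 31
t = (x̄ - μ₀) / (s/√n) = (45.95 - 54) / (18.69/√32) = -2.436
p-value = 0.0208

Since p-value < α = 0.05, we reject H₀.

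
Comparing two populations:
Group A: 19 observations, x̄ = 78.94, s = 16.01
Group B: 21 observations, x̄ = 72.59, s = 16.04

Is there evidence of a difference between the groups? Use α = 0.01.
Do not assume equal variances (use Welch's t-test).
Welch's two-sample t-test:
H₀: μ₁ = μ₂
H₁: μ₁ ≠ μ₂
s₁²/n₁ = 16.01²/19 = 13.4905,  s₂²/n₂ = 16.04²/21 = 12.2515
SE = √(s₁²/n₁ + s₂²/n₂) = √(13.4905 + 12.2515) = 5.0737
df (Welch-Satterthwaite) = (s₁²/n₁ + s₂²/n₂)² / [(s₁²/n₁)²/(n₁-1) + (s₂²/n₂)²/(n₂-1)] ≈ 37.62
t = (x̄₁ - x̄₂) / SE = (78.94 - 72.59) / 5.0737 = 6.35 / 5.0737 = 1.252
p-value = 0.2185

Since p-value > α = 0.01, we fail to reject H₀.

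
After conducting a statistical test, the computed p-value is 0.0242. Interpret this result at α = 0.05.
Since p = 0.0242 < α = 0.05, reject H₀.
There is sufficient evidence to reject the null hypothesis; the result is statistically significant at the 0.05 level.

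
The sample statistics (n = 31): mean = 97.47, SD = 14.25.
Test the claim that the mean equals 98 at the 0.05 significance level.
One-sample t-test:
H₀: μ = 98
H₁: μ ≠ 98
df = n - 1 = 30
t = (x̄ - μ₀) / (s/√n) = (97.47 - 98) / (14.25/√31) = -0.207
p-value = 0.8373

Since p-value > α = 0.05, we fail to reject H₀.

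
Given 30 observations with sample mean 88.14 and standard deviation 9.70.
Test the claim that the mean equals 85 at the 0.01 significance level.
One-sample t-test:
H₀: μ = 85
H₁: μ ≠ 85
df = n - 1 = 29
t = (x̄ - μ₀) / (s/√n) = (88.14 - 85) / (9.70/√30) = 1.773
p-value = 0.0867

Since p-value > α = 0.01, we fail to reject H₀.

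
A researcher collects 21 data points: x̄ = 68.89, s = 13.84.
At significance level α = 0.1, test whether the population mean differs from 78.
One-sample t-test:
H₀: μ = 78
H₁: μ ≠ 78
df = n - 1 = 20
t = (x̄ - μ₀) / (s/√n) = (68.89 - 78) / (13.84/√21) = -3.016
p-value = 0.0068

Since p-value < α = 0.1, we reject H₀.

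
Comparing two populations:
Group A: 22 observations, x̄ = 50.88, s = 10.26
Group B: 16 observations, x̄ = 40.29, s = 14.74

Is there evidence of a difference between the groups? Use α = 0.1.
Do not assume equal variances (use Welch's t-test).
Welch's two-sample t-test:
H₀: μ₁ = μ₂
H₁: μ₁ ≠ μ₂
s₁²/n₁ = 10.26²/22 = 4.7849,  s₂²/n₂ = 14.74²/16 = 13.5792
SE = √(s₁²/n₁ + s₂²/n₂) = √(4.7849 + 13.5792) = 4.2853
df (Welch-Satterthwaite) = (s₁²/n₁ + s₂²/n₂)² / [(s₁²/n₁)²/(n₁-1) + (s₂²/n₂)²/(n₂-1)] ≈ 25.20
t = (x̄₁ - x̄₂) / SE = (50.88 - 40.29) / 4.2853 = 10.59 / 4.2853 = 2.471
p-value = 0.0206

Since p-value < α = 0.1, we reject H₀.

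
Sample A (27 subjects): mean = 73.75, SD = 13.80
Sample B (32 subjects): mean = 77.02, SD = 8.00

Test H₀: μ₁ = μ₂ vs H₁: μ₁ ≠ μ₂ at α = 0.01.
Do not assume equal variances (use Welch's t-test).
Welch's two-sample t-test:
H₀: μ₁ = μ₂
H₁: μ₁ ≠ μ₂
s₁²/n₁ = 13.80²/27 = 7.0533,  s₂²/n₂ = 8.00²/32 = 2.0000
SE = √(s₁²/n₁ + s₂²/n₂) = √(7.0533 + 2.0000) = 3.0089
df (Welch-Satterthwaite) = (s₁²/n₁ + s₂²/n₂)² / [(s₁²/n₁)²/(n₁-1) + (s₂²/n₂)²/(n₂-1)] ≈ 40.13
t = (x̄₁ - x̄₂) / SE = (73.75 - 77.02) / 3.0089 = -3.27 / 3.0089 = -1.087
p-value = 0.2836

Since p-value > α = 0.01, we fail to reject H₀.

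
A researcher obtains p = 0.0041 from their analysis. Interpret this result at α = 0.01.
Since p = 0.0041 < α = 0.01, reject H₀.
There is sufficient evidence to reject the null hypothesis; the result is statistically significant at the 0.01 level.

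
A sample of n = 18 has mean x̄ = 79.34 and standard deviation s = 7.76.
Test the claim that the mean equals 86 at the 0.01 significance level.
One-sample t-test:
H₀: μ = 86
H₁: μ ≠ 86
df = n - 1 = 17
t = (x̄ - μ₀) / (s/√n) = (79.34 - 86) / (7.76/√18) = -3.641
p-value = 0.0020

Since p-value < α = 0.01, we reject H₀.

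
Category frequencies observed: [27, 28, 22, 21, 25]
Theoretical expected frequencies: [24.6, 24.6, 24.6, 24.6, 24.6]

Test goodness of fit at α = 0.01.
Chi-square goodness of fit test:
H₀: observed counts match expected distribution
H₁: observed counts differ from expected distribution
df = k - 1 = 4
χ² = Σ(O - E)²/E
   = (27 - 24.6)²/24.6 + (28 - 24.6)²/24.6 + (22 - 24.6)²/24.6 + (21 - 24.6)²/24.6 + (25 - 24.6)²/24.6
   = 0.234 + 0.470 + 0.275 + 0.527 + 0.007
   = 1.51
p-value = 0.8245

Since p-value > α = 0.01, we fail to reject H₀.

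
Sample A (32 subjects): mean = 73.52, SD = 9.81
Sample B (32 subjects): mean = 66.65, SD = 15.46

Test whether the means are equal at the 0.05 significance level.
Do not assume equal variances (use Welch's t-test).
Welch's two-sample t-test:
H₀: μ₁ = μ₂
H₁: μ₁ ≠ μ₂
s₁²/n₁ = 9.81²/32 = 3.0074,  s₂²/n₂ = 15.46²/32 = 7.4691
SE = √(s₁²/n₁ + s₂²/n₂) = √(3.0074 + 7.4691) = 3.2367
df (Welch-Satterthwaite) = (s₁²/n₁ + s₂²/n₂)² / [(s₁²/n₁)²/(n₁-1) + (s₂²/n₂)²/(n₂-1)] ≈ 52.48
t = (x̄₁ - x̄₂) / SE = (73.52 - 66.65) / 3.2367 = 6.87 / 3.2367 = 2.123
p-value = 0.0385

Since p-value < α = 0.05, we reject H₀.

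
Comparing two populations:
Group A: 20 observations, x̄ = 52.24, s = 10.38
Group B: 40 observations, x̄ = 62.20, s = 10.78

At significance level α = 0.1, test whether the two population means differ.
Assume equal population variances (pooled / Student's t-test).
Student's two-sample t-test (equal variances):
H₀: μ₁ = μ₂
H₁: μ₁ ≠ μ₂
df = n₁ + n₂ - 2 = 58
Pooled variance s_p² = [(n₁-1)s₁² + (n₂-1)s₂²] / (n₁ + n₂ - 2) = [(19)(10.38²) + (39)(10.78²)] / 58 = 113.4357
SE = √(s_p²(1/n₁ + 1/n₂)) = √(113.4357 × (1/20 + 1/40)) = 2.9168
t = (x̄₁ - x̄₂) / SE = (52.24 - 62.20) / 2.9168 = -9.96 / 2.9168 = -3.415
p-value = 0.0012

Since p-value < α = 0.1, we reject H₀.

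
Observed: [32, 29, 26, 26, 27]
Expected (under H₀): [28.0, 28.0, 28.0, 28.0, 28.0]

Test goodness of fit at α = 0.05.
Chi-square goodness of fit test:
H₀: observed counts match expected distribution
H₁: observed counts differ from expected distribution
df = k - 1 = 4
χ² = Σ(O - E)²/E
   = (32 - 28.0)²/28.0 + (29 - 28.0)²/28.0 + (26 - 28.0)²/28.0 + (26 - 28.0)²/28.0 + (27 - 28.0)²/28.0
   = 0.571 + 0.036 + 0.143 + 0.143 + 0.036
   = 0.93
p-value = 0.9204

Since p-value > α = 0.05, we fail to reject H₀.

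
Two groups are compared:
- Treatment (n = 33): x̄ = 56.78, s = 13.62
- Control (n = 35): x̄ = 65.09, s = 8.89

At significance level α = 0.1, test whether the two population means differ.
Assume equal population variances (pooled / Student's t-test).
Student's two-sample t-test (equal variances):
H₀: μ₁ = μ₂
H₁: μ₁ ≠ μ₂
df = n₁ + n₂ - 2 = 66
Pooled variance s_p² = [(n₁-1)s₁² + (n₂-1)s₂²] / (n₁ + n₂ - 2) = [(32)(13.62²) + (34)(8.89²)] / 66 = 130.6550
SE = √(s_p²(1/n₁ + 1/n₂)) = √(130.6550 × (1/33 + 1/35)) = 2.7735
t = (x̄₁ - x̄₂) / SE = (56.78 - 65.09) / 2.7735 = -8.31 / 2.7735 = -2.996
p-value = 0.0038

Since p-value < α = 0.1, we reject H₀.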